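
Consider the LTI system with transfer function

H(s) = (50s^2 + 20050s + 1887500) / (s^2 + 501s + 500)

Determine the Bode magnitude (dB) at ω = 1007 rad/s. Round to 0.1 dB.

33.4 dB

Substitute s = j1007:
Numerator: 50(j1007)^2 + 20050(j1007) + 1887500 = -48814950 + j20190350
Denominator: (j1007)^2 + 501(j1007) + 500 = -1013549 + j504507
|N| = √(48814950² + 20190350²) ≈ 5.2826e+07, ∠N ≈ 157.53°
|D| = √(1013549² + 504507²) ≈ 1.1322e+06, ∠D ≈ 153.54°
|H| = 5.2826e+07 / 1.1322e+06 ≈ 46.658
Gain = 20 log₁₀(46.658) ≈ 33.38 dB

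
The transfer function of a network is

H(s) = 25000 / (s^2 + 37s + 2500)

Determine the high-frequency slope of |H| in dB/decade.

Each pole contributes −20 dB/decade at high frequency; each zero contributes +20 dB/decade.
Net: 0 zero(s) − 2 pole(s) → -40 dB/decade.

-40 dB/decade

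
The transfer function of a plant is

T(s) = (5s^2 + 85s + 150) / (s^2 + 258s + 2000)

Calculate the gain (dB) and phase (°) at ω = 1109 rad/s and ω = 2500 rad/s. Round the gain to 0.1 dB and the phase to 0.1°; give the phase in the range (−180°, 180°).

ω = 1109: 13.8 dB, 12.2°; ω = 2500: 13.9 dB, 5.5°

Substitute s = j1109:
Numerator: 5(j1109)^2 + 85(j1109) + 150 = -6149255 + j94265
Denominator: (j1109)^2 + 258(j1109) + 2000 = -1227881 + j286122
|N| = √(6149255² + 94265²) ≈ 6.15e+06, ∠N ≈ 179.12°
|D| = √(1227881² + 286122²) ≈ 1.2608e+06, ∠D ≈ 166.88°
|T| = 6.15e+06 / 1.2608e+06 ≈ 4.8779
Gain = 20 log₁₀(4.8779) ≈ 13.76 dB
∠T = 179.12° − 166.88° = 12.24°

Substitute s = j2500:
Numerator: 5(j2500)^2 + 85(j2500) + 150 = -31249850 + j212500
Denominator: (j2500)^2 + 258(j2500) + 2000 = -6248000 + j645000
|N| = √(31249850² + 212500²) ≈ 3.1251e+07, ∠N ≈ 179.61°
|D| = √(6248000² + 645000²) ≈ 6.2812e+06, ∠D ≈ 174.11°
|T| = 3.1251e+07 / 6.2812e+06 ≈ 4.9753
Gain = 20 log₁₀(4.9753) ≈ 13.94 dB
∠T = 179.61° − 174.11° = 5.50°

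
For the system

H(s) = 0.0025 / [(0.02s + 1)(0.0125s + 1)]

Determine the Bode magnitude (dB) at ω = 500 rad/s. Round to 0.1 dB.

-88.1 dB

At ω = 500 rad/s:
pole (1 + j500·0.02) = 1 + j10 → |·| ≈ 10.05, ∠ ≈ 84.29°
pole (1 + j500·0.0125) = 1 + j6.25 → |·| ≈ 6.3295, ∠ ≈ 80.91°
|H| = 0.0025 · 1 / (10.05 · 6.3295) ≈ 3.9301e-05
Gain = 20 log₁₀(3.9301e-05) ≈ -88.11 dB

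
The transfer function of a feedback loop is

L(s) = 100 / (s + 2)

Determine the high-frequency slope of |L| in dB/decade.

Each pole contributes −20 dB/decade at high frequency; each zero contributes +20 dB/decade.
Net: 0 zero(s) − 1 pole(s) → -20 dB/decade.

-20 dB/decade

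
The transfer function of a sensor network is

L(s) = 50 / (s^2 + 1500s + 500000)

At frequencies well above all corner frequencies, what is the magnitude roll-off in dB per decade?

Each pole contributes −20 dB/decade at high frequency; each zero contributes +20 dB/decade.
Net: 0 zero(s) − 2 pole(s) → -40 dB/decade.

-40 dB/decade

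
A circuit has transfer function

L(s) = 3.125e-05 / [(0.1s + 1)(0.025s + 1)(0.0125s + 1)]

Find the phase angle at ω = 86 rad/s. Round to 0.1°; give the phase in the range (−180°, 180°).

At ω = 86 rad/s:
pole (1 + j86·0.1) = 1 + j8.6 → |·| ≈ 8.6579, ∠ ≈ 83.37°
pole (1 + j86·0.025) = 1 + j2.15 → |·| ≈ 2.3712, ∠ ≈ 65.06°
pole (1 + j86·0.0125) = 1 + j1.075 → |·| ≈ 1.4682, ∠ ≈ 47.07°
∠L = (0°) − (83.37° + 65.06° + 47.07°) = -195.50° ≡ 164.50° (principal value)

164.5°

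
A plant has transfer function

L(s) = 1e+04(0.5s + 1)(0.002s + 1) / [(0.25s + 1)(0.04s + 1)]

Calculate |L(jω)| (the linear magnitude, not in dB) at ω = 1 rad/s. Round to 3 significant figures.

At ω = 1 rad/s:
zero (1 + j1·0.5) = 1 + j0.5 → |·| ≈ 1.118, ∠ ≈ 26.57°
zero (1 + j1·0.002) = 1 + j0.002 → |·| ≈ 1, ∠ ≈ 0.11°
pole (1 + j1·0.25) = 1 + j0.25 → |·| ≈ 1.0308, ∠ ≈ 14.04°
pole (1 + j1·0.04) = 1 + j0.04 → |·| ≈ 1.0008, ∠ ≈ 2.29°
|L| = 1e+04 · 1.118 · 1 / (1.0308 · 1.0008) ≈ 10837

1.08e+04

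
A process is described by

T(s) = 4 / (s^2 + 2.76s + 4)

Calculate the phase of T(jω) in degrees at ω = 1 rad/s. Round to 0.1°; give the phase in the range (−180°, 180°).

At s = jω = j1:
quadratic: (j1)² + 2.76·j1 + 4 = 3 + j2.76 → |·| ≈ 4.0765, ∠ ≈ 42.61°
∠T = 0.00° − 42.61° = -42.61°

-42.6°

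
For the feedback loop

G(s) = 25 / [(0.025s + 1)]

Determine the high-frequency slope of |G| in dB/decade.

-20 dB/decade

Each pole contributes −20 dB/decade at high frequency; each zero contributes +20 dB/decade.
Net: 0 zero(s) − 1 pole(s) → -20 dB/decade.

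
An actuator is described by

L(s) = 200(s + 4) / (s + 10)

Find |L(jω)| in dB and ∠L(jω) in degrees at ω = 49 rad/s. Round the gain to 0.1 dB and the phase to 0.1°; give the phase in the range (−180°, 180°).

45.9 dB, 6.9°

At s = jω = j49:
zero (s+4): 4 + j49 → |·| = √(4²+49²) = √2417 ≈ 49.163, ∠ = arctan(49/4) ≈ 85.33°
pole (s+10): 10 + j49 → |·| = √(10²+49²) = √2501 ≈ 50.01, ∠ = arctan(49/10) ≈ 78.47°
|L| = 200 · 49.163 / 50.01 ≈ 196.61
Gain = 20 log₁₀(196.61) ≈ 45.87 dB
∠L = 85.33° − 78.47° = 6.86°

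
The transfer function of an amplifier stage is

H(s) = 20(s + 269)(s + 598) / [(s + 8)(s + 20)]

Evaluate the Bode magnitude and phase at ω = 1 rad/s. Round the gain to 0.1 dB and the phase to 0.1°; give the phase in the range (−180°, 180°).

86.0 dB, -9.7°

At s = jω = j1:
zero (s+269): 269 + j1 → |·| = √(269²+1²) = √72362 ≈ 269, ∠ = arctan(1/269) ≈ 0.21°
zero (s+598): 598 + j1 → |·| = √(598²+1²) = √357605 ≈ 598, ∠ = arctan(1/598) ≈ 0.10°
pole (s+8): 8 + j1 → |·| = √(8²+1²) = √65 ≈ 8.0623, ∠ = arctan(1/8) ≈ 7.13°
pole (s+20): 20 + j1 → |·| = √(20²+1²) = √401 ≈ 20.025, ∠ = arctan(1/20) ≈ 2.86°
|H| = 20 · 1.6086e+05 / 161.45 ≈ 19927
Gain = 20 log₁₀(19927) ≈ 85.99 dB
∠H = 0.31° − 9.99° = -9.68°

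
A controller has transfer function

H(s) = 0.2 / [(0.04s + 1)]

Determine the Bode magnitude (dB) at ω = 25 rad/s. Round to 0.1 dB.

-17.0 dB

At ω = 25 rad/s:
pole (1 + j25·0.04) = 1 + j1 → |·| ≈ 1.4142, ∠ ≈ 45.00°
|H| = 0.2 · 1 / (1.4142) ≈ 0.14142
Gain = 20 log₁₀(0.14142) ≈ -16.99 dB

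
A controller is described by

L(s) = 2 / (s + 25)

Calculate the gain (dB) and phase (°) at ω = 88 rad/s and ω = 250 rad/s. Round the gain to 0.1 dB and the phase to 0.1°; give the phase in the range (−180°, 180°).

Substitute s = j88:
Numerator: 2 = 2 + j0
Denominator: (j88) + 25 = 25 + j88
|N| = √(2² + 0²) ≈ 2, ∠N ≈ 0.00°
|D| = √(25² + 88²) ≈ 91.482, ∠D ≈ 74.14°
|L| = 2 / 91.482 ≈ 0.021862
Gain = 20 log₁₀(0.021862) ≈ -33.21 dB
∠L = 0.00° − 74.14° = -74.14°

Substitute s = j250:
Numerator: 2 = 2 + j0
Denominator: (j250) + 25 = 25 + j250
|N| = √(2² + 0²) ≈ 2, ∠N ≈ 0.00°
|D| = √(25² + 250²) ≈ 251.25, ∠D ≈ 84.29°
|L| = 2 / 251.25 ≈ 0.0079602
Gain = 20 log₁₀(0.0079602) ≈ -41.98 dB
∠L = 0.00° − 84.29° = -84.29°

ω = 88: -33.2 dB, -74.1°; ω = 250: -42.0 dB, -84.3°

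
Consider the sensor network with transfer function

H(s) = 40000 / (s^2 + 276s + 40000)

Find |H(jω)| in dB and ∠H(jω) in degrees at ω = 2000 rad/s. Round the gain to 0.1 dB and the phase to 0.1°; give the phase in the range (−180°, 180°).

At s = jω = j2000:
quadratic: (j2000)² + 276·j2000 + 40000 = -3960000 + j552000 → |·| ≈ 3.9983e+06, ∠ ≈ 172.06°
|H| = 40000 / 3.9983e+06 ≈ 0.010004
Gain = 20 log₁₀(0.010004) ≈ -40.00 dB
∠H = 0.00° − 172.06° = -172.06°

-40.0 dB, -172.1°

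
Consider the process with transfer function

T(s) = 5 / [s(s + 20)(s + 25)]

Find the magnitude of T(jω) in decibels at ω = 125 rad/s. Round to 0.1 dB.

At s = jω = j125:
pole (s+20): 20 + j125 → |·| = √(20²+125²) = √16025 ≈ 126.59, ∠ = arctan(125/20) ≈ 80.91°
pole (s+25): 25 + j125 → |·| = √(25²+125²) = √16250 ≈ 127.48, ∠ = arctan(125/25) ≈ 78.69°
pole at origin: |s| = 125, ∠ = 90.00° (in denominator)
|T| = 5 / 2.0172e+06 ≈ 2.4787e-06
Gain = 20 log₁₀(2.4787e-06) ≈ -112.12 dB

-112.1 dB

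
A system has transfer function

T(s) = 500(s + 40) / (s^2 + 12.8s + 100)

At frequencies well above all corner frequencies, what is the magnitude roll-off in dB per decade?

Each pole contributes −20 dB/decade at high frequency; each zero contributes +20 dB/decade.
Net: 1 zero(s) − 2 pole(s) → -20 dB/decade.

-20 dB/decade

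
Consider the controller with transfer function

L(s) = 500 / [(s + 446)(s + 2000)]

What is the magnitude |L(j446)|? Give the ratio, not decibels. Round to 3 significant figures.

At s = jω = j446:
pole (s+446): 446 + j446 → |·| = √(446²+446²) = √397832 ≈ 630.74, ∠ = arctan(446/446) ≈ 45.00°
pole (s+2000): 2000 + j446 → |·| = √(2000²+446²) = √4198916 ≈ 2049.1, ∠ = arctan(446/2000) ≈ 12.57°
|L| = 500 / 1.2924e+06 ≈ 0.00038688

0.000387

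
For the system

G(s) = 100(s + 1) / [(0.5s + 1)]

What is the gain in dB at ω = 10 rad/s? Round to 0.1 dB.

At ω = 10 rad/s:
zero (1 + j10·1) = 1 + j10 → |·| ≈ 10.05, ∠ ≈ 84.29°
pole (1 + j10·0.5) = 1 + j5 → |·| ≈ 5.099, ∠ ≈ 78.69°
|G| = 100 · 10.05 / (5.099) ≈ 197.1
Gain = 20 log₁₀(197.1) ≈ 45.89 dB

45.9 dB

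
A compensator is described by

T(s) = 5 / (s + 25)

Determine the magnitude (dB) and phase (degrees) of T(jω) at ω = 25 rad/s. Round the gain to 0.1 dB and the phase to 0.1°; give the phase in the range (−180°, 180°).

-17.0 dB, -45.0°

Substitute s = j25:
Numerator: 5 = 5 + j0
Denominator: (j25) + 25 = 25 + j25
|N| = √(5² + 0²) ≈ 5, ∠N ≈ 0.00°
|D| = √(25² + 25²) ≈ 35.355, ∠D ≈ 45.00°
|T| = 5 / 35.355 ≈ 0.14142
Gain = 20 log₁₀(0.14142) ≈ -16.99 dB
∠T = 0.00° − 45.00° = -45.00°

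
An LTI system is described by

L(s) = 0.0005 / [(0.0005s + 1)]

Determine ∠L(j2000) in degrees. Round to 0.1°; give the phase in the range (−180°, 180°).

At ω = 2000 rad/s:
pole (1 + j2000·0.0005) = 1 + j1 → |·| ≈ 1.4142, ∠ ≈ 45.00°
∠L = (0°) − (45.00°) = -45.00°

-45.0°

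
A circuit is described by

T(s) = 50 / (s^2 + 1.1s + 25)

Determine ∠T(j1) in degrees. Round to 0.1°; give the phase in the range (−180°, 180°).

At s = jω = j1:
quadratic: (j1)² + 1.1·j1 + 25 = 24 + j1.1 → |·| ≈ 24.025, ∠ ≈ 2.62°
∠T = 0.00° − 2.62° = -2.62°

-2.6°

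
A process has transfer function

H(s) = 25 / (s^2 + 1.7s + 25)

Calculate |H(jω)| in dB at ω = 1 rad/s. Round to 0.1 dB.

0.3 dB

At s = jω = j1:
quadratic: (j1)² + 1.7·j1 + 25 = 24 + j1.7 → |·| ≈ 24.06, ∠ ≈ 4.05°
|H| = 25 / 24.06 ≈ 1.0391
Gain = 20 log₁₀(1.0391) ≈ 0.33 dB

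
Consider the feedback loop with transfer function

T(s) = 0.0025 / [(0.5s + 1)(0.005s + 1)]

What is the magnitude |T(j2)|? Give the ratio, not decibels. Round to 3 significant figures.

At ω = 2 rad/s:
pole (1 + j2·0.5) = 1 + j1 → |·| ≈ 1.4142, ∠ ≈ 45.00°
pole (1 + j2·0.005) = 1 + j0.01 → |·| ≈ 1, ∠ ≈ 0.57°
|T| = 0.0025 · 1 / (1.4142 · 1) ≈ 0.0017678

0.00177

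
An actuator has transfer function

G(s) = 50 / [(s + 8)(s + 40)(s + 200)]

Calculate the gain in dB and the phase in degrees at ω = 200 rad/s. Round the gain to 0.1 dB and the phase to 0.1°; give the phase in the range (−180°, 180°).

-107.3 dB, 148.6°

At s = jω = j200:
pole (s+8): 8 + j200 → |·| = √(8²+200²) = √40064 ≈ 200.16, ∠ = arctan(200/8) ≈ 87.71°
pole (s+40): 40 + j200 → |·| = √(40²+200²) = √41600 ≈ 203.96, ∠ = arctan(200/40) ≈ 78.69°
pole (s+200): 200 + j200 → |·| = √(200²+200²) = √80000 ≈ 282.84, ∠ = arctan(200/200) ≈ 45.00°
|G| = 50 / 1.1547e+07 ≈ 4.3301e-06
Gain = 20 log₁₀(4.3301e-06) ≈ -107.27 dB
∠G = 0.00° − 211.40° = -211.40° ≡ 148.60° (principal value)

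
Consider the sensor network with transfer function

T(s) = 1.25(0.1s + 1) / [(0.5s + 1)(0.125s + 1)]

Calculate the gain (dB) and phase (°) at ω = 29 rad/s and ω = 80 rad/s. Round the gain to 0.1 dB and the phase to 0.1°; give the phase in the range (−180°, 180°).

ω = 29: -23.1 dB, -89.7°; ω = 80: -32.0 dB, -90.0°

At ω = 29 rad/s:
zero (1 + j29·0.1) = 1 + j2.9 → |·| ≈ 3.0676, ∠ ≈ 70.97°
pole (1 + j29·0.5) = 1 + j14.5 → |·| ≈ 14.534, ∠ ≈ 86.05°
pole (1 + j29·0.125) = 1 + j3.625 → |·| ≈ 3.7604, ∠ ≈ 74.58°
|T| = 1.25 · 3.0676 / (14.534 · 3.7604) ≈ 0.07016
Gain = 20 log₁₀(0.07016) ≈ -23.08 dB
∠T = (70.97°) − (86.05° + 74.58°) = -89.66°

At ω = 80 rad/s:
zero (1 + j80·0.1) = 1 + j8 → |·| ≈ 8.0623, ∠ ≈ 82.87°
pole (1 + j80·0.5) = 1 + j40 → |·| ≈ 40.012, ∠ ≈ 88.57°
pole (1 + j80·0.125) = 1 + j10 → |·| ≈ 10.05, ∠ ≈ 84.29°
|T| = 1.25 · 8.0623 / (40.012 · 10.05) ≈ 0.025062
Gain = 20 log₁₀(0.025062) ≈ -32.02 dB
∠T = (82.87°) − (88.57° + 84.29°) = -89.99°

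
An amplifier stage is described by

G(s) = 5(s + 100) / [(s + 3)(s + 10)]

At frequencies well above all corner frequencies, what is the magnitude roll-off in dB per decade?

Each pole contributes −20 dB/decade at high frequency; each zero contributes +20 dB/decade.
Net: 1 zero(s) − 2 pole(s) → -20 dB/decade.

-20 dB/decade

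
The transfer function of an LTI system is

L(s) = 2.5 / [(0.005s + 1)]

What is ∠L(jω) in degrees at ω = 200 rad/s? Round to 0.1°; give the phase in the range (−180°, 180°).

-45.0°

At ω = 200 rad/s:
pole (1 + j200·0.005) = 1 + j1 → |·| ≈ 1.4142, ∠ ≈ 45.00°
∠L = (0°) − (45.00°) = -45.00°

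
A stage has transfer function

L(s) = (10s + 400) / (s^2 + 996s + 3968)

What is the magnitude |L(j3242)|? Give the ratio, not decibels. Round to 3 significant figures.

Substitute s = j3242:
Numerator: 10(j3242) + 400 = 400 + j32420
Denominator: (j3242)^2 + 996(j3242) + 3968 = -10506596 + j3229032
|N| = √(400² + 32420²) ≈ 32422, ∠N ≈ 89.29°
|D| = √(10506596² + 3229032²) ≈ 1.0992e+07, ∠D ≈ 162.92°
|L| = 32422 / 1.0992e+07 ≈ 0.0029496

0.00295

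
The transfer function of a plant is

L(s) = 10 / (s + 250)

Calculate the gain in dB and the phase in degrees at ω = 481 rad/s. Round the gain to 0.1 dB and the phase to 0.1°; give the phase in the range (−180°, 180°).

At s = jω = j481:
pole (s+250): 250 + j481 → |·| = √(250²+481²) = √293861 ≈ 542.09, ∠ = arctan(481/250) ≈ 62.54°
|L| = 10 / 542.09 ≈ 0.018447
Gain = 20 log₁₀(0.018447) ≈ -34.68 dB
∠L = 0.00° − 62.54° = -62.54°

-34.7 dB, -62.5°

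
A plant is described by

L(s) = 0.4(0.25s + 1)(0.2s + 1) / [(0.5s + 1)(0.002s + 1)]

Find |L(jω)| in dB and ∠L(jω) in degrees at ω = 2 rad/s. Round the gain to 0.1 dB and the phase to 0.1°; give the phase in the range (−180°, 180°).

-9.4 dB, 3.1°

At ω = 2 rad/s:
zero (1 + j2·0.25) = 1 + j0.5 → |·| ≈ 1.118, ∠ ≈ 26.57°
zero (1 + j2·0.2) = 1 + j0.4 → |·| ≈ 1.077, ∠ ≈ 21.80°
pole (1 + j2·0.5) = 1 + j1 → |·| ≈ 1.4142, ∠ ≈ 45.00°
pole (1 + j2·0.002) = 1 + j0.004 → |·| ≈ 1, ∠ ≈ 0.23°
|L| = 0.4 · 1.118 · 1.077 / (1.4142 · 1) ≈ 0.34057
Gain = 20 log₁₀(0.34057) ≈ -9.36 dB
∠L = (26.57° + 21.80°) − (45.00° + 0.23°) = 3.14°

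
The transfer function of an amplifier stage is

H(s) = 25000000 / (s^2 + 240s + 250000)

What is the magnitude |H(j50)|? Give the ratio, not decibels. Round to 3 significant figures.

101

At s = jω = j50:
quadratic: (j50)² + 240·j50 + 250000 = 247500 + j12000 → |·| ≈ 2.4779e+05, ∠ ≈ 2.78°
|H| = 25000000 / 2.4779e+05 ≈ 100.89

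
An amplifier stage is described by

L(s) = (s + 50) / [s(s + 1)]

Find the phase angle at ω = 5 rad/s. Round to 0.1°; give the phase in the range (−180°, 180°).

At s = jω = j5:
zero (s+50): 50 + j5 → |·| = √(50²+5²) = √2525 ≈ 50.249, ∠ = arctan(5/50) ≈ 5.71°
pole (s+1): 1 + j5 → |·| = √(1²+5²) = √26 ≈ 5.099, ∠ = arctan(5/1) ≈ 78.69°
pole at origin: |s| = 5, ∠ = 90.00° (in denominator)
∠L = 5.71° − 168.69° = -162.98°

-163.0°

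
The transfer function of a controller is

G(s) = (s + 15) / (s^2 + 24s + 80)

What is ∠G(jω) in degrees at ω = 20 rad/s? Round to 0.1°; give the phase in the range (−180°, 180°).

Substitute s = j20:
Numerator: (j20) + 15 = 15 + j20
Denominator: (j20)^2 + 24(j20) + 80 = -320 + j480
|N| = √(15² + 20²) ≈ 25, ∠N ≈ 53.13°
|D| = √(320² + 480²) ≈ 576.89, ∠D ≈ 123.69°
∠G = 53.13° − 123.69° = -70.56°

-70.6°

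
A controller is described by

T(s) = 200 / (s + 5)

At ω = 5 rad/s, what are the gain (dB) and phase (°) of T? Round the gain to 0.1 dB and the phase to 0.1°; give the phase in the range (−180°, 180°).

At s = jω = j5:
pole (s+5): 5 + j5 → |·| = √(5²+5²) = √50 ≈ 7.0711, ∠ = arctan(5/5) ≈ 45.00°
|T| = 200 / 7.0711 ≈ 28.284
Gain = 20 log₁₀(28.284) ≈ 29.03 dB
∠T = 0.00° − 45.00° = -45.00°

29.0 dB, -45.0°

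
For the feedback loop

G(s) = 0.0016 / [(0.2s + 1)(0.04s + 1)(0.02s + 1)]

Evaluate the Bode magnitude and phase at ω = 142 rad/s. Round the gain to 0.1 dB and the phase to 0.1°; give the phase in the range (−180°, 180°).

At ω = 142 rad/s:
pole (1 + j142·0.2) = 1 + j28.4 → |·| ≈ 28.418, ∠ ≈ 87.98°
pole (1 + j142·0.04) = 1 + j5.68 → |·| ≈ 5.7674, ∠ ≈ 80.02°
pole (1 + j142·0.02) = 1 + j2.84 → |·| ≈ 3.0109, ∠ ≈ 70.60°
|G| = 0.0016 · 1 / (28.418 · 5.7674 · 3.0109) ≈ 3.2423e-06
Gain = 20 log₁₀(3.2423e-06) ≈ -109.78 dB
∠G = (0°) − (87.98° + 80.02° + 70.60°) = -238.60° ≡ 121.40° (principal value)

-109.8 dB, 121.4°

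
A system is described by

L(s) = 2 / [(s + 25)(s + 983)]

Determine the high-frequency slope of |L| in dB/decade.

Each pole contributes −20 dB/decade at high frequency; each zero contributes +20 dB/decade.
Net: 0 zero(s) − 2 pole(s) → -40 dB/decade.

-40 dB/decade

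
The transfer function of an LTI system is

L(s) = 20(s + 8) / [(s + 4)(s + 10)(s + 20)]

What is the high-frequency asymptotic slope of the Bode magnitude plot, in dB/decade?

-40 dB/decade

Each pole contributes −20 dB/decade at high frequency; each zero contributes +20 dB/decade.
Net: 1 zero(s) − 3 pole(s) → -40 dB/decade.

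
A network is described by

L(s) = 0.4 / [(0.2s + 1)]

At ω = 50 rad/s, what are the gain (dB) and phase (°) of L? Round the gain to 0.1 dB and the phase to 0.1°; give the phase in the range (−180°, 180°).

-28.0 dB, -84.3°

At ω = 50 rad/s:
pole (1 + j50·0.2) = 1 + j10 → |·| ≈ 10.05, ∠ ≈ 84.29°
|L| = 0.4 · 1 / (10.05) ≈ 0.039801
Gain = 20 log₁₀(0.039801) ≈ -28.00 dB
∠L = (0°) − (84.29°) = -84.29°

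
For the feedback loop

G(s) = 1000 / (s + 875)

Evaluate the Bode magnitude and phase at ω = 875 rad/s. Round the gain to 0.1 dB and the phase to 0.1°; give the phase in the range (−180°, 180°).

-1.9 dB, -45.0°

Substitute s = j875:
Numerator: 1000 = 1000 + j0
Denominator: (j875) + 875 = 875 + j875
|N| = √(1000² + 0²) ≈ 1000, ∠N ≈ 0.00°
|D| = √(875² + 875²) ≈ 1237.4, ∠D ≈ 45.00°
|G| = 1000 / 1237.4 ≈ 0.80815
Gain = 20 log₁₀(0.80815) ≈ -1.85 dB
∠G = 0.00° − 45.00° = -45.00°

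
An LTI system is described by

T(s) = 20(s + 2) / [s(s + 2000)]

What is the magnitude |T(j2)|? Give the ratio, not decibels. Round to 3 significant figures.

At s = jω = j2:
zero (s+2): 2 + j2 → |·| = √(2²+2²) = √8 ≈ 2.8284, ∠ = arctan(2/2) ≈ 45.00°
pole (s+2000): 2000 + j2 → |·| = √(2000²+2²) = √4000004 ≈ 2000, ∠ = arctan(2/2000) ≈ 0.06°
pole at origin: |s| = 2, ∠ = 90.00° (in denominator)
|T| = 20 · 2.8284 / 4000 ≈ 0.014142

0.0141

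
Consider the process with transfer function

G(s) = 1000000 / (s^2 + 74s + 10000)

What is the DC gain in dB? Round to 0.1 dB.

40.0 dB

G(0) = 1000000 / 10000 = 100
20 log₁₀(100) ≈ 40.00 dB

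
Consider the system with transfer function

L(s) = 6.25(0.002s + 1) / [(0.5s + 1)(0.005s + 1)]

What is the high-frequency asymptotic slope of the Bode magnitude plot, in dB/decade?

Each pole contributes −20 dB/decade at high frequency; each zero contributes +20 dB/decade.
Net: 1 zero(s) − 2 pole(s) → -20 dB/decade.

-20 dB/decade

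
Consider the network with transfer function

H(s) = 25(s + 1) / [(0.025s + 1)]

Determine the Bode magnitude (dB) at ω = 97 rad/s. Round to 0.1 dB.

At ω = 97 rad/s:
zero (1 + j97·1) = 1 + j97 → |·| ≈ 97.005, ∠ ≈ 89.41°
pole (1 + j97·0.025) = 1 + j2.425 → |·| ≈ 2.6231, ∠ ≈ 67.59°
|H| = 25 · 97.005 / (2.6231) ≈ 924.53
Gain = 20 log₁₀(924.53) ≈ 59.32 dB

59.3 dB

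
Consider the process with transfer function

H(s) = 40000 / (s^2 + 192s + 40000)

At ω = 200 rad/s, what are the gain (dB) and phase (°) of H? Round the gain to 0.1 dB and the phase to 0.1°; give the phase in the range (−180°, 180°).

0.4 dB, -90.0°

At s = jω = j200:
quadratic: (j200)² + 192·j200 + 40000 = 0 + j38400 → |·| ≈ 38400, ∠ ≈ 90.00°
|H| = 40000 / 38400 ≈ 1.0417
Gain = 20 log₁₀(1.0417) ≈ 0.35 dB
∠H = 0.00° − 90.00° = -90.00°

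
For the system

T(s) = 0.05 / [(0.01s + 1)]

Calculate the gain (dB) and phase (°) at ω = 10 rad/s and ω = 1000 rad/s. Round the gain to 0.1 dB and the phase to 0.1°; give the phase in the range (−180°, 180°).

ω = 10: -26.1 dB, -5.7°; ω = 1000: -46.1 dB, -84.3°

At ω = 10 rad/s:
pole (1 + j10·0.01) = 1 + j0.1 → |·| ≈ 1.005, ∠ ≈ 5.71°
|T| = 0.05 · 1 / (1.005) ≈ 0.049751
Gain = 20 log₁₀(0.049751) ≈ -26.06 dB
∠T = (0°) − (5.71°) = -5.71°

At ω = 1000 rad/s:
pole (1 + j1000·0.01) = 1 + j10 → |·| ≈ 10.05, ∠ ≈ 84.29°
|T| = 0.05 · 1 / (10.05) ≈ 0.0049751
Gain = 20 log₁₀(0.0049751) ≈ -46.06 dB
∠T = (0°) − (84.29°) = -84.29°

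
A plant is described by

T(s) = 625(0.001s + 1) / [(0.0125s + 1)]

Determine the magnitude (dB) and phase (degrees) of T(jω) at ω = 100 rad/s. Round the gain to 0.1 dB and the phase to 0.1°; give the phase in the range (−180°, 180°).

51.9 dB, -45.6°

At ω = 100 rad/s:
zero (1 + j100·0.001) = 1 + j0.1 → |·| ≈ 1.005, ∠ ≈ 5.71°
pole (1 + j100·0.0125) = 1 + j1.25 → |·| ≈ 1.6008, ∠ ≈ 51.34°
|T| = 625 · 1.005 / (1.6008) ≈ 392.38
Gain = 20 log₁₀(392.38) ≈ 51.87 dB
∠T = (5.71°) − (51.34°) = -45.63°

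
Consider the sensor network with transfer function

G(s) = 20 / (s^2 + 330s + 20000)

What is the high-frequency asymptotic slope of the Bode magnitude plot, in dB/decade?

Each pole contributes −20 dB/decade at high frequency; each zero contributes +20 dB/decade.
Net: 0 zero(s) − 2 pole(s) → -40 dB/decade.

-40 dB/decade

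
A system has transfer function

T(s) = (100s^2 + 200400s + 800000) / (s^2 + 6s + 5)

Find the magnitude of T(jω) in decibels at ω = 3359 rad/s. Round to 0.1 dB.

41.3 dB

Substitute s = j3359:
Numerator: 100(j3359)^2 + 200400(j3359) + 800000 = -1127488100 + j673143600
Denominator: (j3359)^2 + 6(j3359) + 5 = -11282876 + j20154
|N| = √(1127488100² + 673143600²) ≈ 1.3131e+09, ∠N ≈ 149.16°
|D| = √(11282876² + 20154²) ≈ 1.1283e+07, ∠D ≈ 179.90°
|T| = 1.3131e+09 / 1.1283e+07 ≈ 116.38
Gain = 20 log₁₀(116.38) ≈ 41.32 dB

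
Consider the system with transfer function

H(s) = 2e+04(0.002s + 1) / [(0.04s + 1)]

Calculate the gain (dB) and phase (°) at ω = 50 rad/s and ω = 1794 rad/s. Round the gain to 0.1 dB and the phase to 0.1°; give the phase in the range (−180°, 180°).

At ω = 50 rad/s:
zero (1 + j50·0.002) = 1 + j0.1 → |·| ≈ 1.005, ∠ ≈ 5.71°
pole (1 + j50·0.04) = 1 + j2 → |·| ≈ 2.2361, ∠ ≈ 63.43°
|H| = 2e+04 · 1.005 / (2.2361) ≈ 8988.9
Gain = 20 log₁₀(8988.9) ≈ 79.07 dB
∠H = (5.71°) − (63.43°) = -57.72°

At ω = 1794 rad/s:
zero (1 + j1794·0.002) = 1 + j3.588 → |·| ≈ 3.7247, ∠ ≈ 74.43°
pole (1 + j1794·0.04) = 1 + j71.76 → |·| ≈ 71.767, ∠ ≈ 89.20°
|H| = 2e+04 · 3.7247 / (71.767) ≈ 1038
Gain = 20 log₁₀(1038) ≈ 60.32 dB
∠H = (74.43°) − (89.20°) = -14.77°

ω = 50: 79.1 dB, -57.7°; ω = 1794: 60.3 dB, -14.8°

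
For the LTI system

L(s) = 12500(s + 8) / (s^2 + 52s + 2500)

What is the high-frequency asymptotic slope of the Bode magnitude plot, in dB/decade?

Each pole contributes −20 dB/decade at high frequency; each zero contributes +20 dB/decade.
Net: 1 zero(s) − 2 pole(s) → -20 dB/decade.

-20 dB/decade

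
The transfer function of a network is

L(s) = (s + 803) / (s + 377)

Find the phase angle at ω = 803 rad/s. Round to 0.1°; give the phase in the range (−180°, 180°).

Substitute s = j803:
Numerator: (j803) + 803 = 803 + j803
Denominator: (j803) + 377 = 377 + j803
|N| = √(803² + 803²) ≈ 1135.6, ∠N ≈ 45.00°
|D| = √(377² + 803²) ≈ 887.1, ∠D ≈ 64.85°
∠L = 45.00° − 64.85° = -19.85°

-19.9°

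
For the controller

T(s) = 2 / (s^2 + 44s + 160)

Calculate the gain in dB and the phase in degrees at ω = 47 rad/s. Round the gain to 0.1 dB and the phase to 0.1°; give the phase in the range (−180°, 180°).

-63.3 dB, -134.7°

Substitute s = j47:
Numerator: 2 = 2 + j0
Denominator: (j47)^2 + 44(j47) + 160 = -2049 + j2068
|N| = √(2² + 0²) ≈ 2, ∠N ≈ 0.00°
|D| = √(2049² + 2068²) ≈ 2911.2, ∠D ≈ 134.74°
|T| = 2 / 2911.2 ≈ 0.000687
Gain = 20 log₁₀(0.000687) ≈ -63.26 dB
∠T = 0.00° − 134.74° = -134.74°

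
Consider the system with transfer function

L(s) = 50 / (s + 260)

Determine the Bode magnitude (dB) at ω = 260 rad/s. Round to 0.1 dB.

Substitute s = j260:
Numerator: 50 = 50 + j0
Denominator: (j260) + 260 = 260 + j260
|N| = √(50² + 0²) ≈ 50, ∠N ≈ 0.00°
|D| = √(260² + 260²) ≈ 367.7, ∠D ≈ 45.00°
|L| = 50 / 367.7 ≈ 0.13598
Gain = 20 log₁₀(0.13598) ≈ -17.33 dB

-17.3 dB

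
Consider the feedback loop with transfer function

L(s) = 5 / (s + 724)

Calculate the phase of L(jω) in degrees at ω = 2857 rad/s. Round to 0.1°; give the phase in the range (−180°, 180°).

Substitute s = j2857:
Numerator: 5 = 5 + j0
Denominator: (j2857) + 724 = 724 + j2857
|N| = √(5² + 0²) ≈ 5, ∠N ≈ 0.00°
|D| = √(724² + 2857²) ≈ 2947.3, ∠D ≈ 75.78°
∠L = 0.00° − 75.78° = -75.78°

-75.8°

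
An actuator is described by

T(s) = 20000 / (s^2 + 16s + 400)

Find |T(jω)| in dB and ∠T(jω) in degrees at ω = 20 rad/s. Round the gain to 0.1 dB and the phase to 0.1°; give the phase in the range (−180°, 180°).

At s = jω = j20:
quadratic: (j20)² + 16·j20 + 400 = 0 + j320 → |·| ≈ 320, ∠ ≈ 90.00°
|T| = 20000 / 320 ≈ 62.5
Gain = 20 log₁₀(62.5) ≈ 35.92 dB
∠T = 0.00° − 90.00° = -90.00°

35.9 dB, -90.0°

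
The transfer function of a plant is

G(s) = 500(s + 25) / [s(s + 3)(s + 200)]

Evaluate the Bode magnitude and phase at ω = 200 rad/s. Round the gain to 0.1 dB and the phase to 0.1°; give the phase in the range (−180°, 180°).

-41.0 dB, -141.3°

At s = jω = j200:
zero (s+25): 25 + j200 → |·| = √(25²+200²) = √40625 ≈ 201.56, ∠ = arctan(200/25) ≈ 82.87°
pole (s+3): 3 + j200 → |·| = √(3²+200²) = √40009 ≈ 200.02, ∠ = arctan(200/3) ≈ 89.14°
pole (s+200): 200 + j200 → |·| = √(200²+200²) = √80000 ≈ 282.84, ∠ = arctan(200/200) ≈ 45.00°
pole at origin: |s| = 200, ∠ = 90.00° (in denominator)
|G| = 500 · 201.56 / 1.1315e+07 ≈ 0.0089068
Gain = 20 log₁₀(0.0089068) ≈ -41.01 dB
∠G = 82.87° − 224.14° = -141.27°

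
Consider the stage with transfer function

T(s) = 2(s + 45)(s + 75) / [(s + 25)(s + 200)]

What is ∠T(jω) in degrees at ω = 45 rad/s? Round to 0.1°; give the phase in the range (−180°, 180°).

At s = jω = j45:
zero (s+45): 45 + j45 → |·| = √(45²+45²) = √4050 ≈ 63.64, ∠ = arctan(45/45) ≈ 45.00°
zero (s+75): 75 + j45 → |·| = √(75²+45²) = √7650 ≈ 87.464, ∠ = arctan(45/75) ≈ 30.96°
pole (s+25): 25 + j45 → |·| = √(25²+45²) = √2650 ≈ 51.478, ∠ = arctan(45/25) ≈ 60.95°
pole (s+200): 200 + j45 → |·| = √(200²+45²) = √42025 ≈ 205, ∠ = arctan(45/200) ≈ 12.68°
∠T = 75.96° − 73.63° = 2.33°

2.3°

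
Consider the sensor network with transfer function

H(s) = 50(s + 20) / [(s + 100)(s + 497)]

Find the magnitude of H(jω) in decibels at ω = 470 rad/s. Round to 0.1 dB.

-22.9 dB

At s = jω = j470:
zero (s+20): 20 + j470 → |·| = √(20²+470²) = √221300 ≈ 470.43, ∠ = arctan(470/20) ≈ 87.56°
pole (s+100): 100 + j470 → |·| = √(100²+470²) = √230900 ≈ 480.52, ∠ = arctan(470/100) ≈ 77.99°
pole (s+497): 497 + j470 → |·| = √(497²+470²) = √467909 ≈ 684.04, ∠ = arctan(470/497) ≈ 43.40°
|H| = 50 · 470.43 / 3.2869e+05 ≈ 0.071561
Gain = 20 log₁₀(0.071561) ≈ -22.91 dB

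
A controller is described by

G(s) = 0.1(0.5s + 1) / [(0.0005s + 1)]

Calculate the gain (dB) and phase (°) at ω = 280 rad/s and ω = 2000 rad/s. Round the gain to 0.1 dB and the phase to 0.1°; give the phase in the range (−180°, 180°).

At ω = 280 rad/s:
zero (1 + j280·0.5) = 1 + j140 → |·| ≈ 140, ∠ ≈ 89.59°
pole (1 + j280·0.0005) = 1 + j0.14 → |·| ≈ 1.0098, ∠ ≈ 7.97°
|G| = 0.1 · 140 / (1.0098) ≈ 13.864
Gain = 20 log₁₀(13.864) ≈ 22.84 dB
∠G = (89.59°) − (7.97°) = 81.62°

At ω = 2000 rad/s:
zero (1 + j2000·0.5) = 1 + j1000 → |·| ≈ 1000, ∠ ≈ 89.94°
pole (1 + j2000·0.0005) = 1 + j1 → |·| ≈ 1.4142, ∠ ≈ 45.00°
|G| = 0.1 · 1000 / (1.4142) ≈ 70.711
Gain = 20 log₁₀(70.711) ≈ 36.99 dB
∠G = (89.94°) − (45.00°) = 44.94°

ω = 280: 22.8 dB, 81.6°; ω = 2000: 37.0 dB, 44.9°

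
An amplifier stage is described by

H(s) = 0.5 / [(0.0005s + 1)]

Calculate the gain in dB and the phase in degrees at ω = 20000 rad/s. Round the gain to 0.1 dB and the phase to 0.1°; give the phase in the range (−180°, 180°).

-26.1 dB, -84.3°

At ω = 20000 rad/s:
pole (1 + j20000·0.0005) = 1 + j10 → |·| ≈ 10.05, ∠ ≈ 84.29°
|H| = 0.5 · 1 / (10.05) ≈ 0.049751
Gain = 20 log₁₀(0.049751) ≈ -26.06 dB
∠H = (0°) − (84.29°) = -84.29°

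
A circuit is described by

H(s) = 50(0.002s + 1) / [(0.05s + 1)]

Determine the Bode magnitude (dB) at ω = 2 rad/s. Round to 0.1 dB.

At ω = 2 rad/s:
zero (1 + j2·0.002) = 1 + j0.004 → |·| ≈ 1, ∠ ≈ 0.23°
pole (1 + j2·0.05) = 1 + j0.1 → |·| ≈ 1.005, ∠ ≈ 5.71°
|H| = 50 · 1 / (1.005) ≈ 49.751
Gain = 20 log₁₀(49.751) ≈ 33.94 dB

33.9 dB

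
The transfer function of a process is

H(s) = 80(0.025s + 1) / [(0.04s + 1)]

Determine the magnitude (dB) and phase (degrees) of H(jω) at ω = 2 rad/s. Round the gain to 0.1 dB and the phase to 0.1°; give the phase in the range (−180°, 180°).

At ω = 2 rad/s:
zero (1 + j2·0.025) = 1 + j0.05 → |·| ≈ 1.0012, ∠ ≈ 2.86°
pole (1 + j2·0.04) = 1 + j0.08 → |·| ≈ 1.0032, ∠ ≈ 4.57°
|H| = 80 · 1.0012 / (1.0032) ≈ 79.841
Gain = 20 log₁₀(79.841) ≈ 38.04 dB
∠H = (2.86°) − (4.57°) = -1.71°

38.0 dB, -1.7°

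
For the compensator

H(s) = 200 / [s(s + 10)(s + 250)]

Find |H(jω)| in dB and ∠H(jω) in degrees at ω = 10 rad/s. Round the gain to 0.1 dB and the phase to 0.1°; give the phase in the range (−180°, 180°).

-45.0 dB, -137.3°

At s = jω = j10:
pole (s+10): 10 + j10 → |·| = √(10²+10²) = √200 ≈ 14.142, ∠ = arctan(10/10) ≈ 45.00°
pole (s+250): 250 + j10 → |·| = √(250²+10²) = √62600 ≈ 250.2, ∠ = arctan(10/250) ≈ 2.29°
pole at origin: |s| = 10, ∠ = 90.00° (in denominator)
|H| = 200 / 35383 ≈ 0.0056524
Gain = 20 log₁₀(0.0056524) ≈ -44.96 dB
∠H = 0.00° − 137.29° = -137.29°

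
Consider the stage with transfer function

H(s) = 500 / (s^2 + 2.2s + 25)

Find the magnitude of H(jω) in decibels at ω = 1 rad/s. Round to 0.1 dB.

26.3 dB

At s = jω = j1:
quadratic: (j1)² + 2.2·j1 + 25 = 24 + j2.2 → |·| ≈ 24.101, ∠ ≈ 5.24°
|H| = 500 / 24.101 ≈ 20.746
Gain = 20 log₁₀(20.746) ≈ 26.34 dB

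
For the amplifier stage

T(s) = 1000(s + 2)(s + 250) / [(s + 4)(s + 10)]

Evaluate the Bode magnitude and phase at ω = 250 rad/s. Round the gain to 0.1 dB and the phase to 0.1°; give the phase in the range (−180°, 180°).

At s = jω = j250:
zero (s+2): 2 + j250 → |·| = √(2²+250²) = √62504 ≈ 250.01, ∠ = arctan(250/2) ≈ 89.54°
zero (s+250): 250 + j250 → |·| = √(250²+250²) = √125000 ≈ 353.55, ∠ = arctan(250/250) ≈ 45.00°
pole (s+4): 4 + j250 → |·| = √(4²+250²) = √62516 ≈ 250.03, ∠ = arctan(250/4) ≈ 89.08°
pole (s+10): 10 + j250 → |·| = √(10²+250²) = √62600 ≈ 250.2, ∠ = arctan(250/10) ≈ 87.71°
|T| = 1000 · 88391 / 62558 ≈ 1412.9
Gain = 20 log₁₀(1412.9) ≈ 63.00 dB
∠T = 134.54° − 176.79° = -42.25°

63.0 dB, -42.3°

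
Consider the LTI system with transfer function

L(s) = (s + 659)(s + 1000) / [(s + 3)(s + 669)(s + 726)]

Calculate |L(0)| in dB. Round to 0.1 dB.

L(0) = 1·659·1000 / (3·669·726) ≈ 0.45227
20 log₁₀(0.45227) ≈ -6.89 dB

-6.9 dB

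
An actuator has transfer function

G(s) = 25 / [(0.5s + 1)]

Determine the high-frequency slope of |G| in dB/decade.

Each pole contributes −20 dB/decade at high frequency; each zero contributes +20 dB/decade.
Net: 0 zero(s) − 1 pole(s) → -20 dB/decade.

-20 dB/decade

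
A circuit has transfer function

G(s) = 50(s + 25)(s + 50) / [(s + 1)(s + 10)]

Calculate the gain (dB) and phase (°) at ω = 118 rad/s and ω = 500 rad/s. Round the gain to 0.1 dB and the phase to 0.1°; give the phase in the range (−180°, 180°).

At s = jω = j118:
zero (s+25): 25 + j118 → |·| = √(25²+118²) = √14549 ≈ 120.62, ∠ = arctan(118/25) ≈ 78.04°
zero (s+50): 50 + j118 → |·| = √(50²+118²) = √16424 ≈ 128.16, ∠ = arctan(118/50) ≈ 67.04°
pole (s+1): 1 + j118 → |·| = √(1²+118²) = √13925 ≈ 118, ∠ = arctan(118/1) ≈ 89.51°
pole (s+10): 10 + j118 → |·| = √(10²+118²) = √14024 ≈ 118.42, ∠ = arctan(118/10) ≈ 85.16°
|G| = 50 · 15459 / 13974 ≈ 55.313
Gain = 20 log₁₀(55.313) ≈ 34.86 dB
∠G = 145.08° − 174.67° = -29.59°

At s = jω = j500:
zero (s+25): 25 + j500 → |·| = √(25²+500²) = √250625 ≈ 500.62, ∠ = arctan(500/25) ≈ 87.14°
zero (s+50): 50 + j500 → |·| = √(50²+500²) = √252500 ≈ 502.49, ∠ = arctan(500/50) ≈ 84.29°
pole (s+1): 1 + j500 → |·| = √(1²+500²) = √250001 ≈ 500, ∠ = arctan(500/1) ≈ 89.89°
pole (s+10): 10 + j500 → |·| = √(10²+500²) = √250100 ≈ 500.1, ∠ = arctan(500/10) ≈ 88.85°
|G| = 50 · 2.5156e+05 / 2.5005e+05 ≈ 50.302
Gain = 20 log₁₀(50.302) ≈ 34.03 dB
∠G = 171.43° − 178.74° = -7.31°

ω = 118: 34.9 dB, -29.6°; ω = 500: 34.0 dB, -7.3°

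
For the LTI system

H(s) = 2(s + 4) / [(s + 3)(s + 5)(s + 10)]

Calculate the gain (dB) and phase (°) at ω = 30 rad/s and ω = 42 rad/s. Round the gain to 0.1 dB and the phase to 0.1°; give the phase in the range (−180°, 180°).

ω = 30: -53.6 dB, -154.0°; ω = 42: -59.2 dB, -161.2°

At s = jω = j30:
zero (s+4): 4 + j30 → |·| = √(4²+30²) = √916 ≈ 30.265, ∠ = arctan(30/4) ≈ 82.41°
pole (s+3): 3 + j30 → |·| = √(3²+30²) = √909 ≈ 30.15, ∠ = arctan(30/3) ≈ 84.29°
pole (s+5): 5 + j30 → |·| = √(5²+30²) = √925 ≈ 30.414, ∠ = arctan(30/5) ≈ 80.54°
pole (s+10): 10 + j30 → |·| = √(10²+30²) = √1000 ≈ 31.623, ∠ = arctan(30/10) ≈ 71.57°
|H| = 2 · 30.265 / 28998 ≈ 0.0020874
Gain = 20 log₁₀(0.0020874) ≈ -53.61 dB
∠H = 82.41° − 236.40° = -153.99°

At s = jω = j42:
zero (s+4): 4 + j42 → |·| = √(4²+42²) = √1780 ≈ 42.19, ∠ = arctan(42/4) ≈ 84.56°
pole (s+3): 3 + j42 → |·| = √(3²+42²) = √1773 ≈ 42.107, ∠ = arctan(42/3) ≈ 85.91°
pole (s+5): 5 + j42 → |·| = √(5²+42²) = √1789 ≈ 42.297, ∠ = arctan(42/5) ≈ 83.21°
pole (s+10): 10 + j42 → |·| = √(10²+42²) = √1864 ≈ 43.174, ∠ = arctan(42/10) ≈ 76.61°
|H| = 2 · 42.19 / 76893 ≈ 0.0010974
Gain = 20 log₁₀(0.0010974) ≈ -59.19 dB
∠H = 84.56° − 245.73° = -161.17°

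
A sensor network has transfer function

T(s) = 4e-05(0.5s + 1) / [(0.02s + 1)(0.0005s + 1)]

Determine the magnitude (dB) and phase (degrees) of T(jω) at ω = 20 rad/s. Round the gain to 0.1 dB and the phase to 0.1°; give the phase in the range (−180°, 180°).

-68.6 dB, 61.9°

At ω = 20 rad/s:
zero (1 + j20·0.5) = 1 + j10 → |·| ≈ 10.05, ∠ ≈ 84.29°
pole (1 + j20·0.02) = 1 + j0.4 → |·| ≈ 1.077, ∠ ≈ 21.80°
pole (1 + j20·0.0005) = 1 + j0.01 → |·| ≈ 1, ∠ ≈ 0.57°
|T| = 4e-05 · 10.05 / (1.077 · 1) ≈ 0.00037326
Gain = 20 log₁₀(0.00037326) ≈ -68.56 dB
∠T = (84.29°) − (21.80° + 0.57°) = 61.92°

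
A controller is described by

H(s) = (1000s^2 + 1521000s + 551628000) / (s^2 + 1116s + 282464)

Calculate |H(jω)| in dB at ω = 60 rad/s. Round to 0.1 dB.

Substitute s = j60:
Numerator: 1000(j60)^2 + 1521000(j60) + 551628000 = 548028000 + j91260000
Denominator: (j60)^2 + 1116(j60) + 282464 = 278864 + j66960
|N| = √(548028000² + 91260000²) ≈ 5.5557e+08, ∠N ≈ 9.45°
|D| = √(278864² + 66960²) ≈ 2.8679e+05, ∠D ≈ 13.50°
|H| = 5.5557e+08 / 2.8679e+05 ≈ 1937.2
Gain = 20 log₁₀(1937.2) ≈ 65.74 dB

65.7 dB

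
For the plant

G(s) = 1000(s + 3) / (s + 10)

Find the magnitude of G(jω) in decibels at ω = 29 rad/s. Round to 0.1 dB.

At s = jω = j29:
zero (s+3): 3 + j29 → |·| = √(3²+29²) = √850 ≈ 29.155, ∠ = arctan(29/3) ≈ 84.09°
pole (s+10): 10 + j29 → |·| = √(10²+29²) = √941 ≈ 30.676, ∠ = arctan(29/10) ≈ 70.97°
|G| = 1000 · 29.155 / 30.676 ≈ 950.42
Gain = 20 log₁₀(950.42) ≈ 59.56 dB

59.6 dB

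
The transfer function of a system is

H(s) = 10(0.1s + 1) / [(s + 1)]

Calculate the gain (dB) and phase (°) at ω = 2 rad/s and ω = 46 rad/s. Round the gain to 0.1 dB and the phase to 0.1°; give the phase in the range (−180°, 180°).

ω = 2: 13.2 dB, -52.1°; ω = 46: 0.2 dB, -11.0°

At ω = 2 rad/s:
zero (1 + j2·0.1) = 1 + j0.2 → |·| ≈ 1.0198, ∠ ≈ 11.31°
pole (1 + j2·1) = 1 + j2 → |·| ≈ 2.2361, ∠ ≈ 63.43°
|H| = 10 · 1.0198 / (2.2361) ≈ 4.5606
Gain = 20 log₁₀(4.5606) ≈ 13.18 dB
∠H = (11.31°) − (63.43°) = -52.12°

At ω = 46 rad/s:
zero (1 + j46·0.1) = 1 + j4.6 → |·| ≈ 4.7074, ∠ ≈ 77.74°
pole (1 + j46·1) = 1 + j46 → |·| ≈ 46.011, ∠ ≈ 88.75°
|H| = 10 · 4.7074 / (46.011) ≈ 1.0231
Gain = 20 log₁₀(1.0231) ≈ 0.20 dB
∠H = (77.74°) − (88.75°) = -11.01°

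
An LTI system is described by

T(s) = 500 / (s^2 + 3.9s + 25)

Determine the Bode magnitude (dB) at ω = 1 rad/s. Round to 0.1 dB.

At s = jω = j1:
quadratic: (j1)² + 3.9·j1 + 25 = 24 + j3.9 → |·| ≈ 24.315, ∠ ≈ 9.23°
|T| = 500 / 24.315 ≈ 20.563
Gain = 20 log₁₀(20.563) ≈ 26.26 dB

26.3 dB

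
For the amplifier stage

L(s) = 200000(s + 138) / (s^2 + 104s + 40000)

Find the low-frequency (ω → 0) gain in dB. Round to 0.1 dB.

56.8 dB

L(0) = 200000·138 / 40000 = 690
20 log₁₀(690) ≈ 56.78 dB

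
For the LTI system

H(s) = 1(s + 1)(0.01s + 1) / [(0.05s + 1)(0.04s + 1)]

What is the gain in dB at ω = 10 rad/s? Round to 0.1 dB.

18.5 dB

At ω = 10 rad/s:
zero (1 + j10·1) = 1 + j10 → |·| ≈ 10.05, ∠ ≈ 84.29°
zero (1 + j10·0.01) = 1 + j0.1 → |·| ≈ 1.005, ∠ ≈ 5.71°
pole (1 + j10·0.05) = 1 + j0.5 → |·| ≈ 1.118, ∠ ≈ 26.57°
pole (1 + j10·0.04) = 1 + j0.4 → |·| ≈ 1.077, ∠ ≈ 21.80°
|H| = 1 · 10.05 · 1.005 / (1.118 · 1.077) ≈ 8.3883
Gain = 20 log₁₀(8.3883) ≈ 18.47 dB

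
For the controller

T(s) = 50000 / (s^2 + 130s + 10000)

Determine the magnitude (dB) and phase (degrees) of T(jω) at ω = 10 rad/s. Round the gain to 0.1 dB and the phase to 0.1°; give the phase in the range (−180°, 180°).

At s = jω = j10:
quadratic: (j10)² + 130·j10 + 10000 = 9900 + j1300 → |·| ≈ 9985, ∠ ≈ 7.48°
|T| = 50000 / 9985 ≈ 5.0075
Gain = 20 log₁₀(5.0075) ≈ 13.99 dB
∠T = 0.00° − 7.48° = -7.48°

14.0 dB, -7.5°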